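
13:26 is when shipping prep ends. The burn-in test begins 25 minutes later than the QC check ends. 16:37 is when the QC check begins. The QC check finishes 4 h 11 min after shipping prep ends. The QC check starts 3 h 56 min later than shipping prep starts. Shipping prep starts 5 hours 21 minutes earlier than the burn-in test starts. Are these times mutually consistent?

The QC check ends at 13:26 + 251 min = 17:37.
The burn-in test starts at 17:37 + 25 min = 18:02.
Shipping prep starts at 18:02 − 321 min = 12:41.
The QC check starts at 12:41 + 236 min = 16:37.
That matches the stated 16:37, so the schedule is consistent.

Yes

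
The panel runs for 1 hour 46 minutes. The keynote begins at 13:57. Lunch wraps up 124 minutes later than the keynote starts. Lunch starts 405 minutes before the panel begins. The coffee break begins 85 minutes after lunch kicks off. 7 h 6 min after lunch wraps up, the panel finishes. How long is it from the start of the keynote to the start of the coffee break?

2 hours 4 minutes

Lunch ends at 13:57 + 124 min = 16:01.
The panel ends at 16:01 + 426 min = 23:07.
The panel starts at 23:07 − 106 min = 21:21.
Lunch starts at 21:21 − 405 min = 14:36.
The coffee break starts at 14:36 + 85 min = 16:01.
From 13:57 to 16:01 is 2 hours 4 minutes.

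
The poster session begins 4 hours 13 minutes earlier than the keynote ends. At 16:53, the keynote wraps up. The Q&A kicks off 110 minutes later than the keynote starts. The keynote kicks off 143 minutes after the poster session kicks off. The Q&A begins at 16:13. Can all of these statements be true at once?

No

The poster session starts at 16:53 − 253 min = 12:40.
The keynote starts at 12:40 + 143 min = 15:03.
The Q&A starts at 15:03 + 110 min = 16:53.
But the Q&A is also said to start at 16:13 — a 40-minute conflict.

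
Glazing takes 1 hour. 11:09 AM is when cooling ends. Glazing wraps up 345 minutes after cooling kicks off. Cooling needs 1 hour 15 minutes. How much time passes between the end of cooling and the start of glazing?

Cooling starts at 11:09 AM − 75 min = 9:54 AM.
Glazing ends at 9:54 AM + 345 min = 3:39 PM.
Glazing starts at 3:39 PM − 60 min = 2:39 PM.
From 11:09 AM to 2:39 PM is 3 hours 30 minutes.

3 hours 30 minutes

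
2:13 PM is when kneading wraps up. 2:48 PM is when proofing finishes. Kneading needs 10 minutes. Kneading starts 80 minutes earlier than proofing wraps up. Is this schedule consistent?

No

Kneading starts at 2:48 PM − 80 min = 1:28 PM.
Kneading ends at 1:28 PM + 10 min = 1:38 PM.
But kneading is also said to end at 2:13 PM — a 35-minute conflict.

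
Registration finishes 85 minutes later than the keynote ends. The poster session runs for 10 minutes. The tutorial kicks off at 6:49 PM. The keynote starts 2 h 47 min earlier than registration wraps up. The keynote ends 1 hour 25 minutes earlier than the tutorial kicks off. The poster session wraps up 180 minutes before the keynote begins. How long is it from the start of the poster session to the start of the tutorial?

The keynote ends at 6:49 PM − 85 min = 5:24 PM.
Registration ends at 5:24 PM + 85 min = 6:49 PM.
The keynote starts at 6:49 PM − 167 min = 4:02 PM.
The poster session ends at 4:02 PM − 180 min = 1:02 PM.
The poster session starts at 1:02 PM − 10 min = 12:52 PM.
From 12:52 PM to 6:49 PM is 357 minutes.

357 minutes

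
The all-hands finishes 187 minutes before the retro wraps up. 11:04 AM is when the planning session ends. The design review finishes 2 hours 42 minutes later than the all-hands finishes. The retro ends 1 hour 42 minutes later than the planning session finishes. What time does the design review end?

12:21 PM

The retro ends at 11:04 AM + 102 min = 12:46 PM.
The all-hands ends at 12:46 PM − 187 min = 9:39 AM.
The design review ends at 9:39 AM + 162 min = 12:21 PM.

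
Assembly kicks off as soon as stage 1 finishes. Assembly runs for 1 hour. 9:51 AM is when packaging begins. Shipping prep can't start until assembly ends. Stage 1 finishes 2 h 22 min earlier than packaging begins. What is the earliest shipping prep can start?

Stage 1 ends at 9:51 AM − 142 min = 7:29 AM.
So assembly starts at 7:29 AM.
Assembly ends at 7:29 AM + 60 min = 8:29 AM.
Shipping prep is bounded by assembly, so the earliest it can start is 8:29 AM.

8:29 AM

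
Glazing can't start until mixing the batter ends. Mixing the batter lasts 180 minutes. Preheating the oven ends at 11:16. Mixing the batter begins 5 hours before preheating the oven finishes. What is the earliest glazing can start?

Mixing the batter starts at 11:16 − 300 min = 06:16.
Mixing the batter ends at 06:16 + 180 min = 09:16.
Glazing is bounded by mixing the batter, so the earliest it can start is 09:16.

09:16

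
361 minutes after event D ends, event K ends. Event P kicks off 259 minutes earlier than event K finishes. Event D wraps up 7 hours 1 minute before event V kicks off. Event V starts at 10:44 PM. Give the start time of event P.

Event D ends at 10:44 PM − 421 min = 3:43 PM.
Event K ends at 3:43 PM + 361 min = 9:44 PM.
Event P starts at 9:44 PM − 259 min = 5:25 PM.

5:25 PM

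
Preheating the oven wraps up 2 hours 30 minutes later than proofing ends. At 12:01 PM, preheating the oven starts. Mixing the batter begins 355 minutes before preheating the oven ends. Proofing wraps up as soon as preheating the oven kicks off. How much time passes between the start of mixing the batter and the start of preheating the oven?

3 hours 25 minutes

Proofing ends at 12:01 PM.
Preheating the oven ends at 12:01 PM + 150 min = 2:31 PM.
Mixing the batter starts at 2:31 PM − 355 min = 8:36 AM.
From 8:36 AM to 12:01 PM is 3 hours 25 minutes.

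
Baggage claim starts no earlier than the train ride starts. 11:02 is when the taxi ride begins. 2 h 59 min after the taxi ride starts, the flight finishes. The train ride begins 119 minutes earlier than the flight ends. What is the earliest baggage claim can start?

12:02

The flight ends at 11:02 + 179 min = 14:01.
The train ride starts at 14:01 − 119 min = 12:02.
Baggage claim is bounded by the train ride, so the earliest it can start is 12:02.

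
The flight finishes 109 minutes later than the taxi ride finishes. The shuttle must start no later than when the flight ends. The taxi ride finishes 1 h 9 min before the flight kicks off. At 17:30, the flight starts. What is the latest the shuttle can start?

18:10

The taxi ride ends at 17:30 − 69 min = 16:21.
The flight ends at 16:21 + 109 min = 18:10.
The shuttle is bounded by the flight, so the latest it can start is 18:10.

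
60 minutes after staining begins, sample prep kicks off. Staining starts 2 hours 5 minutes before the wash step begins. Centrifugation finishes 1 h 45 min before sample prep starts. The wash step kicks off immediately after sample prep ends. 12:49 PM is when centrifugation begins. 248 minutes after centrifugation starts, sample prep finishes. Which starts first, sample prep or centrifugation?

Sample prep ends at 12:49 PM + 248 min = 4:57 PM.
So the wash step starts at 4:57 PM.
Staining starts at 4:57 PM − 125 min = 2:52 PM.
Sample prep starts at 2:52 PM + 60 min = 3:52 PM.
Sample prep starts at 3:52 PM and centrifugation starts at 12:49 PM, so centrifugation is first.

centrifugation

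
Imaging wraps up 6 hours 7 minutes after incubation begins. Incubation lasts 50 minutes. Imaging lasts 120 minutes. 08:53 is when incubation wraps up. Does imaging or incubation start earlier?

Incubation starts at 08:53 − 50 min = 08:03.
Imaging ends at 08:03 + 367 min = 14:10.
Imaging starts at 14:10 − 120 min = 12:10.
Imaging starts at 12:10 and incubation starts at 08:03, so incubation is first.

incubation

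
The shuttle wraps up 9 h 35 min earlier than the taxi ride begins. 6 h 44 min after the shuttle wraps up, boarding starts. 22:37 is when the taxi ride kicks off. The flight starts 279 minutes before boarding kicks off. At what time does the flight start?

The shuttle ends at 22:37 − 575 min = 13:02.
Boarding starts at 13:02 + 404 min = 19:46.
The flight starts at 19:46 − 279 min = 15:07.

15:07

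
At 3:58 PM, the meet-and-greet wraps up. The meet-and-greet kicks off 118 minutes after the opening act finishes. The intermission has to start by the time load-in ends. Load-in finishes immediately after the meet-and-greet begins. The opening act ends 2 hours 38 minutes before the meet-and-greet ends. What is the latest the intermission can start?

The opening act ends at 3:58 PM − 158 min = 1:20 PM.
The meet-and-greet starts at 1:20 PM + 118 min = 3:18 PM.
So load-in ends at 3:18 PM.
The intermission is bounded by load-in, so the latest it can start is 3:18 PM.

3:18 PM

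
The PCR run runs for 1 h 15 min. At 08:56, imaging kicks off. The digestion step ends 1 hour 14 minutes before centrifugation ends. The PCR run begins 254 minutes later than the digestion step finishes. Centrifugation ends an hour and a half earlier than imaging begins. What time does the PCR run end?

Centrifugation ends at 08:56 − 90 min = 07:26.
The digestion step ends at 07:26 − 74 min = 06:12.
The PCR run starts at 06:12 + 254 min = 10:26.
The PCR run ends at 10:26 + 75 min = 11:41.

11:41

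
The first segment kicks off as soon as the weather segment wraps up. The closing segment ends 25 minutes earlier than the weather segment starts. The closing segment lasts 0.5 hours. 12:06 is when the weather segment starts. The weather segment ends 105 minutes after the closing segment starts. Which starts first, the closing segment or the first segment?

the closing segment

The closing segment ends at 12:06 − 25 min = 11:41.
The closing segment starts at 11:41 − 30 min = 11:11.
The weather segment ends at 11:11 + 105 min = 12:56.
So the first segment starts at 12:56.
The closing segment starts at 11:11 and the first segment starts at 12:56, so the closing segment is first.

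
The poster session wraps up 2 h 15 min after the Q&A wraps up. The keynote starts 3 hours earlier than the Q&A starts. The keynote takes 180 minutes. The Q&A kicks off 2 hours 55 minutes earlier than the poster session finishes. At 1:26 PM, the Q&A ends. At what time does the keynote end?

The poster session ends at 1:26 PM + 135 min = 3:41 PM.
The Q&A starts at 3:41 PM − 175 min = 12:46 PM.
The keynote starts at 12:46 PM − 180 min = 9:46 AM.
The keynote ends at 9:46 AM + 180 min = 12:46 PM.

12:46 PM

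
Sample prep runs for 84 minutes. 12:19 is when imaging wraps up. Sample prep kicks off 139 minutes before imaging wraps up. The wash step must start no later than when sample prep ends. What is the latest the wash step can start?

Sample prep starts at 12:19 − 139 min = 10:00.
Sample prep ends at 10:00 + 84 min = 11:24.
The wash step is bounded by sample prep, so the latest it can start is 11:24.

11:24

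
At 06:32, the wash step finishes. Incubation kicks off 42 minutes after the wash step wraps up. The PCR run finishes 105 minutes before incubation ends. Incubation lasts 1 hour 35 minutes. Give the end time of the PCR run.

Incubation starts at 06:32 + 42 min = 07:14.
Incubation ends at 07:14 + 95 min = 08:49.
The PCR run ends at 08:49 − 105 min = 07:04.

07:04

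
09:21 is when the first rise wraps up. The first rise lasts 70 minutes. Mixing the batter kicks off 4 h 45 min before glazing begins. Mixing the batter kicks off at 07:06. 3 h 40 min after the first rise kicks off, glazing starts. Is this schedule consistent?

Yes

The first rise starts at 09:21 − 70 min = 08:11.
Glazing starts at 08:11 + 220 min = 11:51.
Mixing the batter starts at 11:51 − 285 min = 07:06.
That matches the stated 07:06, so the schedule is consistent.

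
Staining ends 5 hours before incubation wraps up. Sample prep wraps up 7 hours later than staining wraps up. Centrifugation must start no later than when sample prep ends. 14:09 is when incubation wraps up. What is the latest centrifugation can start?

16:09

Staining ends at 14:09 − 300 min = 09:09.
Sample prep ends at 09:09 + 420 min = 16:09.
Centrifugation is bounded by sample prep, so the latest it can start is 16:09.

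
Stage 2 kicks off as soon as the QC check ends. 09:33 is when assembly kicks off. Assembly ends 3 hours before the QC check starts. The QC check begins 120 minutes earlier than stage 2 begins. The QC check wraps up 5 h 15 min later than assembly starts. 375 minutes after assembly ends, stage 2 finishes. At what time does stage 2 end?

The QC check ends at 09:33 + 315 min = 14:48.
So stage 2 starts at 14:48.
The QC check starts at 14:48 − 120 min = 12:48.
Assembly ends at 12:48 − 180 min = 09:48.
Stage 2 ends at 09:48 + 375 min = 16:03.

16:03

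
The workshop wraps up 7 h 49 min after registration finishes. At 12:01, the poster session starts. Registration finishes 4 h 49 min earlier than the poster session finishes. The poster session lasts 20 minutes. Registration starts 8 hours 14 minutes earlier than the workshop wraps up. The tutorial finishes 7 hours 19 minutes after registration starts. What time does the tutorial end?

14:26

The poster session ends at 12:01 + 20 min = 12:21.
Registration ends at 12:21 − 289 min = 07:32.
The workshop ends at 07:32 + 469 min = 15:21.
Registration starts at 15:21 − 494 min = 07:07.
The tutorial ends at 07:07 + 439 min = 14:26.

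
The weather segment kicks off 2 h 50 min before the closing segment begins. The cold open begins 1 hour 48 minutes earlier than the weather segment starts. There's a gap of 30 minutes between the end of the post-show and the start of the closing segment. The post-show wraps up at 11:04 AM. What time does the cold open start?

The closing segment starts at 11:04 AM + 30 min = 11:34 AM.
The weather segment starts at 11:34 AM − 170 min = 8:44 AM.
The cold open starts at 8:44 AM − 108 min = 6:56 AM.

6:56 AM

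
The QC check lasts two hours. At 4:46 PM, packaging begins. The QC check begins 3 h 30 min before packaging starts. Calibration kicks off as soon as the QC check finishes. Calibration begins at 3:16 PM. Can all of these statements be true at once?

The QC check starts at 4:46 PM − 210 min = 1:16 PM.
The QC check ends at 1:16 PM + 120 min = 3:16 PM.
So calibration starts at 3:16 PM.
That matches the stated 3:16 PM, so the schedule is consistent.

Yes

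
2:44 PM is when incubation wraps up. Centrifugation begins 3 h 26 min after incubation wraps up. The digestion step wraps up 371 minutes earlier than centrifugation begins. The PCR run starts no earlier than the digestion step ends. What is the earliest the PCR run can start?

11:59 AM

Centrifugation starts at 2:44 PM + 206 min = 6:10 PM.
The digestion step ends at 6:10 PM − 371 min = 11:59 AM.
The PCR run is bounded by the digestion step, so the earliest it can start is 11:59 AM.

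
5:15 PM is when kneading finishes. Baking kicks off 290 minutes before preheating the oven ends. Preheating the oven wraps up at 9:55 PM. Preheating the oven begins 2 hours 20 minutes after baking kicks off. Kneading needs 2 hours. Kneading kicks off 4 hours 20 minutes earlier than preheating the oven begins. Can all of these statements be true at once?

Baking starts at 9:55 PM − 290 min = 5:05 PM.
Preheating the oven starts at 5:05 PM + 140 min = 7:25 PM.
Kneading starts at 7:25 PM − 260 min = 3:05 PM.
Kneading ends at 3:05 PM + 120 min = 5:05 PM.
But kneading is also said to end at 5:15 PM — a 10-minute conflict.

No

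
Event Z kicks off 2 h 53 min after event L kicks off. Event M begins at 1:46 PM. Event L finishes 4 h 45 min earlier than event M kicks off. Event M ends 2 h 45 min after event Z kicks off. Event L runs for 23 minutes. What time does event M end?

2:16 PM

Event L ends at 1:46 PM − 285 min = 9:01 AM.
Event L starts at 9:01 AM − 23 min = 8:38 AM.
Event Z starts at 8:38 AM + 173 min = 11:31 AM.
Event M ends at 11:31 AM + 165 min = 2:16 PM.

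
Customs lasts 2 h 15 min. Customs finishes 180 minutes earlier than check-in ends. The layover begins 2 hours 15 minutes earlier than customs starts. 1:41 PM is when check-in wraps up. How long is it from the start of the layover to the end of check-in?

Customs ends at 1:41 PM − 180 min = 10:41 AM.
Customs starts at 10:41 AM − 135 min = 8:26 AM.
The layover starts at 8:26 AM − 135 min = 6:11 AM.
From 6:11 AM to 1:41 PM is 7 h 30 min.

7 h 30 min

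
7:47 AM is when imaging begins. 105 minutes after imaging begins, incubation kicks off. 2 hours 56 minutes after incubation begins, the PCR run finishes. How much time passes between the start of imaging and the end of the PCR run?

Incubation starts at 7:47 AM + 105 min = 9:32 AM.
The PCR run ends at 9:32 AM + 176 min = 12:28 PM.
From 7:47 AM to 12:28 PM is 4 h 41 min.

4 h 41 min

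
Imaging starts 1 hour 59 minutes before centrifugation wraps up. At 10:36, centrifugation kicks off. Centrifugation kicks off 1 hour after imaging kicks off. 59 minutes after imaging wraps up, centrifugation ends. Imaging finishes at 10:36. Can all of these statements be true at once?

Yes

Centrifugation ends at 10:36 + 59 min = 11:35.
Imaging starts at 11:35 − 119 min = 09:36.
Centrifugation starts at 09:36 + 60 min = 10:36.
That matches the stated 10:36, so the schedule is consistent.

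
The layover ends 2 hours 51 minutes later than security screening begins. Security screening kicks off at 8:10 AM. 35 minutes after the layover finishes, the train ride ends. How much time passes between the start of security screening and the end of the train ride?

The layover ends at 8:10 AM + 171 min = 11:01 AM.
The train ride ends at 11:01 AM + 35 min = 11:36 AM.
From 8:10 AM to 11:36 AM is 206 minutes.

206 minutes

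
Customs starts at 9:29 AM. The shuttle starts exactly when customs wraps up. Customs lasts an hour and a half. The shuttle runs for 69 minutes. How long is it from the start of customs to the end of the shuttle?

Customs ends at 9:29 AM + 90 min = 10:59 AM.
So the shuttle starts at 10:59 AM.
The shuttle ends at 10:59 AM + 69 min = 12:08 PM.
From 9:29 AM to 12:08 PM is 159 minutes.

159 minutes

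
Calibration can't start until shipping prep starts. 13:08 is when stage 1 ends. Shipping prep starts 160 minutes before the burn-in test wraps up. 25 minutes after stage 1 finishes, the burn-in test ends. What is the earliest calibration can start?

10:53

The burn-in test ends at 13:08 + 25 min = 13:33.
Shipping prep starts at 13:33 − 160 min = 10:53.
Calibration is bounded by shipping prep, so the earliest it can start is 10:53.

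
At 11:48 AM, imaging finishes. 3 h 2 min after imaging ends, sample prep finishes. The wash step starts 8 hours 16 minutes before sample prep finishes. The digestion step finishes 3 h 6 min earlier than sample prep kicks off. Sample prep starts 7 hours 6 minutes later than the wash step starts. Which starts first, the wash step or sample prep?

the wash step

Sample prep ends at 11:48 AM + 182 min = 2:50 PM.
The wash step starts at 2:50 PM − 496 min = 6:34 AM.
Sample prep starts at 6:34 AM + 426 min = 1:40 PM.
The wash step starts at 6:34 AM and sample prep starts at 1:40 PM, so the wash step is first.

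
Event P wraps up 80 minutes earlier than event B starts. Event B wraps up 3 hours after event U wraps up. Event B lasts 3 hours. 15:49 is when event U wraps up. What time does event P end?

14:29

Event B ends at 15:49 + 180 min = 18:49.
Event B starts at 18:49 − 180 min = 15:49.
Event P ends at 15:49 − 80 min = 14:29.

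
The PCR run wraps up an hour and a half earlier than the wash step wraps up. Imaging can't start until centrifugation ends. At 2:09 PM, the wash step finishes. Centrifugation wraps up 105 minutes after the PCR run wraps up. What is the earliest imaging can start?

The PCR run ends at 2:09 PM − 90 min = 12:39 PM.
Centrifugation ends at 12:39 PM + 105 min = 2:24 PM.
Imaging is bounded by centrifugation, so the earliest it can start is 2:24 PM.

2:24 PM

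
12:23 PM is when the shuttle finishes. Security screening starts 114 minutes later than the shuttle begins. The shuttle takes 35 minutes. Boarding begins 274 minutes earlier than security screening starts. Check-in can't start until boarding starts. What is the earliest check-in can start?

9:08 AM

The shuttle starts at 12:23 PM − 35 min = 11:48 AM.
Security screening starts at 11:48 AM + 114 min = 1:42 PM.
Boarding starts at 1:42 PM − 274 min = 9:08 AM.
Check-in is bounded by boarding, so the earliest it can start is 9:08 AM.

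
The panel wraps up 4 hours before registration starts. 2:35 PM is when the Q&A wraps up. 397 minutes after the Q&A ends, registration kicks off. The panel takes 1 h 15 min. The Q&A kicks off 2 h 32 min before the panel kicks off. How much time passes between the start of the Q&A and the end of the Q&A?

Registration starts at 2:35 PM + 397 min = 9:12 PM.
The panel ends at 9:12 PM − 240 min = 5:12 PM.
The panel starts at 5:12 PM − 75 min = 3:57 PM.
The Q&A starts at 3:57 PM − 152 min = 1:25 PM.
From 1:25 PM to 2:35 PM is 1 h 10 min.

1 h 10 min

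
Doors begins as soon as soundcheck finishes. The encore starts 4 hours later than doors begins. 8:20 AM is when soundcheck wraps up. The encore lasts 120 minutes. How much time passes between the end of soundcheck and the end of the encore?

360 minutes

Doors starts at 8:20 AM.
The encore starts at 8:20 AM + 240 min = 12:20 PM.
The encore ends at 12:20 PM + 120 min = 2:20 PM.
From 8:20 AM to 2:20 PM is 360 minutes.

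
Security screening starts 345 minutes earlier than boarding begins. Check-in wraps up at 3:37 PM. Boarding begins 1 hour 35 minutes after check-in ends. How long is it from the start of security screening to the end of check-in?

250 minutes

Boarding starts at 3:37 PM + 95 min = 5:12 PM.
Security screening starts at 5:12 PM − 345 min = 11:27 AM.
From 11:27 AM to 3:37 PM is 250 minutes.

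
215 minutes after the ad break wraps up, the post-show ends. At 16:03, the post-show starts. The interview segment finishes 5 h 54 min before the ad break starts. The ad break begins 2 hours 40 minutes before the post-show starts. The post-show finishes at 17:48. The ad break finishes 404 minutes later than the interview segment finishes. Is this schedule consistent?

Yes

The ad break starts at 16:03 − 160 min = 13:23.
The interview segment ends at 13:23 − 354 min = 07:29.
The ad break ends at 07:29 + 404 min = 14:13.
The post-show ends at 14:13 + 215 min = 17:48.
That matches the stated 17:48, so the schedule is consistent.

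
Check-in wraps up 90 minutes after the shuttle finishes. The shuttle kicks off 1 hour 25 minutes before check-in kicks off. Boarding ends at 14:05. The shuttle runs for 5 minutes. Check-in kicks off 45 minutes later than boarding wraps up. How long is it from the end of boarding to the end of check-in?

55 minutes

Check-in starts at 14:05 + 45 min = 14:50.
The shuttle starts at 14:50 − 85 min = 13:25.
The shuttle ends at 13:25 + 5 min = 13:30.
Check-in ends at 13:30 + 90 min = 15:00.
From 14:05 to 15:00 is 55 minutes.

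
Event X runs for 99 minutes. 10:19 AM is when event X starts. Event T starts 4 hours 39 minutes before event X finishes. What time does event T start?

Event X ends at 10:19 AM + 99 min = 11:58 AM.
Event T starts at 11:58 AM − 279 min = 7:19 AM.

7:19 AM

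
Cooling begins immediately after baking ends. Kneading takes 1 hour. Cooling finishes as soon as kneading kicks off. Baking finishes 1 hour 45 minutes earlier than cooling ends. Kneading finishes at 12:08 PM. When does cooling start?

Kneading starts at 12:08 PM − 60 min = 11:08 AM.
So cooling ends at 11:08 AM.
Baking ends at 11:08 AM − 105 min = 9:23 AM.
So cooling starts at 9:23 AM.

9:23 AM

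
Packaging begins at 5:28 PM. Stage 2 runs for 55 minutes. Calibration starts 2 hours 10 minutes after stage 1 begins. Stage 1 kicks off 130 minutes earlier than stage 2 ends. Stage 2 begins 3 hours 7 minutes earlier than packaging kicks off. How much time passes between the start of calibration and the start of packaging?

Stage 2 starts at 5:28 PM − 187 min = 2:21 PM.
Stage 2 ends at 2:21 PM + 55 min = 3:16 PM.
Stage 1 starts at 3:16 PM − 130 min = 1:06 PM.
Calibration starts at 1:06 PM + 130 min = 3:16 PM.
From 3:16 PM to 5:28 PM is 132 minutes.

132 minutes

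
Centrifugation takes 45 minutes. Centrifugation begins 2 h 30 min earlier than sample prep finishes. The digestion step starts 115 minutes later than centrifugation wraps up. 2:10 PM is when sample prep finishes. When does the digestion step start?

Centrifugation starts at 2:10 PM − 150 min = 11:40 AM.
Centrifugation ends at 11:40 AM + 45 min = 12:25 PM.
The digestion step starts at 12:25 PM + 115 min = 2:20 PM.

2:20 PM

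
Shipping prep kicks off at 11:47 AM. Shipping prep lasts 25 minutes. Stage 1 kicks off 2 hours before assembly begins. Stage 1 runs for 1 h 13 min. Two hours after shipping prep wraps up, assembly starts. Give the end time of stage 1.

Shipping prep ends at 11:47 AM + 25 min = 12:12 PM.
Assembly starts at 12:12 PM + 120 min = 2:12 PM.
Stage 1 starts at 2:12 PM − 120 min = 12:12 PM.
Stage 1 ends at 12:12 PM + 73 min = 1:25 PM.

1:25 PM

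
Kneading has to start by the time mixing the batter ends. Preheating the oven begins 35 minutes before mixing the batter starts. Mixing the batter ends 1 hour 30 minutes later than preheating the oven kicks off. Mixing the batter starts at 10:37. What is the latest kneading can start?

11:32

Preheating the oven starts at 10:37 − 35 min = 10:02.
Mixing the batter ends at 10:02 + 90 min = 11:32.
Kneading is bounded by mixing the batter, so the latest it can start is 11:32.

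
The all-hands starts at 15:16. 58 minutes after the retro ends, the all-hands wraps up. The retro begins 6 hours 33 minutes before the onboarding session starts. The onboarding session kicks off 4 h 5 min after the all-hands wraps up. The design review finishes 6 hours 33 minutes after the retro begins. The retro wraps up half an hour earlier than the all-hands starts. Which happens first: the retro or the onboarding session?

The retro ends at 15:16 − 30 min = 14:46.
The all-hands ends at 14:46 + 58 min = 15:44.
The onboarding session starts at 15:44 + 245 min = 19:49.
The retro starts at 19:49 − 393 min = 13:16.
The retro starts at 13:16 and the onboarding session starts at 19:49, so the retro is first.

the retro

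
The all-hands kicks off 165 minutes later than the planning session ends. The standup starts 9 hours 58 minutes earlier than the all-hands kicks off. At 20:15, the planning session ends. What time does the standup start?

The all-hands starts at 20:15 + 165 min = 23:00.
The standup starts at 23:00 − 598 min = 13:02.

13:02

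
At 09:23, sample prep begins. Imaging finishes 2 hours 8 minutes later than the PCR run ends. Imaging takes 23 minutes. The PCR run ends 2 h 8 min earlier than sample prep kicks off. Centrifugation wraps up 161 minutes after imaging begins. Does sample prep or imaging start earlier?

imaging

The PCR run ends at 09:23 − 128 min = 07:15.
Imaging ends at 07:15 + 128 min = 09:23.
Imaging starts at 09:23 − 23 min = 09:00.
Sample prep starts at 09:23 and imaging starts at 09:00, so imaging is first.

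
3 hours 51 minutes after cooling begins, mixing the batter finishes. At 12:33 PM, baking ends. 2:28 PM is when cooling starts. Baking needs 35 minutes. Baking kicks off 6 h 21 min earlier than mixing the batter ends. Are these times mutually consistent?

Yes

Mixing the batter ends at 2:28 PM + 231 min = 6:19 PM.
Baking starts at 6:19 PM − 381 min = 11:58 AM.
Baking ends at 11:58 AM + 35 min = 12:33 PM.
That matches the stated 12:33 PM, so the schedule is consistent.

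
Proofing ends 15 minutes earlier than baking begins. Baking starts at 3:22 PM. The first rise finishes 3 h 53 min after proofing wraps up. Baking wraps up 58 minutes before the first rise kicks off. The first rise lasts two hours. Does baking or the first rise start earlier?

baking

Proofing ends at 3:22 PM − 15 min = 3:07 PM.
The first rise ends at 3:07 PM + 233 min = 7:00 PM.
The first rise starts at 7:00 PM − 120 min = 5:00 PM.
Baking starts at 3:22 PM and the first rise starts at 5:00 PM, so baking is first.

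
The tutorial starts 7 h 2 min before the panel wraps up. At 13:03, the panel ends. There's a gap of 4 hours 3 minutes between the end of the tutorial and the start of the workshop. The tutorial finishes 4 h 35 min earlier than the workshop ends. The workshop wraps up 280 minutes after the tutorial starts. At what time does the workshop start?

10:09

The tutorial starts at 13:03 − 422 min = 06:01.
The workshop ends at 06:01 + 280 min = 10:41.
The tutorial ends at 10:41 − 275 min = 06:06.
The workshop starts at 06:06 + 243 min = 10:09.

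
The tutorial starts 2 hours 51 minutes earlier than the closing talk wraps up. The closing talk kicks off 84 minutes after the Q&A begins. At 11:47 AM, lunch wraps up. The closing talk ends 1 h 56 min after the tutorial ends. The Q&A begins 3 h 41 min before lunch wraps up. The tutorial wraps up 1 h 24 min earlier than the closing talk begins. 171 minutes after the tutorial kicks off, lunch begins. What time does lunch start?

10:02 AM

The Q&A starts at 11:47 AM − 221 min = 8:06 AM.
The closing talk starts at 8:06 AM + 84 min = 9:30 AM.
The tutorial ends at 9:30 AM − 84 min = 8:06 AM.
The closing talk ends at 8:06 AM + 116 min = 10:02 AM.
The tutorial starts at 10:02 AM − 171 min = 7:11 AM.
Lunch starts at 7:11 AM + 171 min = 10:02 AM.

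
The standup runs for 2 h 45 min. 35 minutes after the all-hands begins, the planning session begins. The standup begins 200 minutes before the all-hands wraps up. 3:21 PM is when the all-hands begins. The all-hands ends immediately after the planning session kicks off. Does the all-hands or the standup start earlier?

The planning session starts at 3:21 PM + 35 min = 3:56 PM.
So the all-hands ends at 3:56 PM.
The standup starts at 3:56 PM − 200 min = 12:36 PM.
The all-hands starts at 3:21 PM and the standup starts at 12:36 PM, so the standup is first.

the standup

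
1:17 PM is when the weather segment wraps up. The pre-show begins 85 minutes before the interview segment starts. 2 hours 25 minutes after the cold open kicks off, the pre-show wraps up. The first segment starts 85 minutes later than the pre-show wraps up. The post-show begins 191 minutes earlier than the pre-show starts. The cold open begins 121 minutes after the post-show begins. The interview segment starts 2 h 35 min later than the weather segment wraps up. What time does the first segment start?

The interview segment starts at 1:17 PM + 155 min = 3:52 PM.
The pre-show starts at 3:52 PM − 85 min = 2:27 PM.
The post-show starts at 2:27 PM − 191 min = 11:16 AM.
The cold open starts at 11:16 AM + 121 min = 1:17 PM.
The pre-show ends at 1:17 PM + 145 min = 3:42 PM.
The first segment starts at 3:42 PM + 85 min = 5:07 PM.

5:07 PM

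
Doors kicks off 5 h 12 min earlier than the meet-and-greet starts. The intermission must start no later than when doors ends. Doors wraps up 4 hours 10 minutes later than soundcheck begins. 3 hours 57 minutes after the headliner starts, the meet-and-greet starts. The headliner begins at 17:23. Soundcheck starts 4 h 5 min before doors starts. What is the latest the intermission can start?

16:13

The meet-and-greet starts at 17:23 + 237 min = 21:20.
Doors starts at 21:20 − 312 min = 16:08.
Soundcheck starts at 16:08 − 245 min = 12:03.
Doors ends at 12:03 + 250 min = 16:13.
The intermission is bounded by doors, so the latest it can start is 16:13.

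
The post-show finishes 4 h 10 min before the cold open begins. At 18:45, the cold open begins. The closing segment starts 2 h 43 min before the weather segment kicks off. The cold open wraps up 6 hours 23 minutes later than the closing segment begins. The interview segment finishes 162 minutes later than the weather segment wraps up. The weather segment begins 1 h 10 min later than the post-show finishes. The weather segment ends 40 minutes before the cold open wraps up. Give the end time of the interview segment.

The post-show ends at 18:45 − 250 min = 14:35.
The weather segment starts at 14:35 + 70 min = 15:45.
The closing segment starts at 15:45 − 163 min = 13:02.
The cold open ends at 13:02 + 383 min = 19:25.
The weather segment ends at 19:25 − 40 min = 18:45.
The interview segment ends at 18:45 + 162 min = 21:27.

21:27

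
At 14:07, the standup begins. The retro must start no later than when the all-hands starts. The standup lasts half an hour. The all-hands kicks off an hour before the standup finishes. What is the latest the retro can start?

The standup ends at 14:07 + 30 min = 14:37.
The all-hands starts at 14:37 − 60 min = 13:37.
The retro is bounded by the all-hands, so the latest it can start is 13:37.

13:37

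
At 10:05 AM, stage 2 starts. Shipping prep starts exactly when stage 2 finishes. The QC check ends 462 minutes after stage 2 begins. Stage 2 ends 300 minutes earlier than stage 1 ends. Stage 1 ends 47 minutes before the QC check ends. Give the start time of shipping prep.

The QC check ends at 10:05 AM + 462 min = 5:47 PM.
Stage 1 ends at 5:47 PM − 47 min = 5:00 PM.
Stage 2 ends at 5:00 PM − 300 min = 12:00 PM.
So shipping prep starts at 12:00 PM.

12:00 PM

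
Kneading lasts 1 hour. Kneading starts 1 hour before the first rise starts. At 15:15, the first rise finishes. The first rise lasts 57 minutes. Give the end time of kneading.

The first rise starts at 15:15 − 57 min = 14:18.
Kneading starts at 14:18 − 60 min = 13:18.
Kneading ends at 13:18 + 60 min = 14:18.

14:18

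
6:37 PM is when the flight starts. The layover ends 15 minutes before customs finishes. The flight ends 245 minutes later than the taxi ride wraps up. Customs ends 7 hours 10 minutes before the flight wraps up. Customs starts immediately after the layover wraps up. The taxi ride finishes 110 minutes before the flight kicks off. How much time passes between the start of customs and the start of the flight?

The taxi ride ends at 6:37 PM − 110 min = 4:47 PM.
The flight ends at 4:47 PM + 245 min = 8:52 PM.
Customs ends at 8:52 PM − 430 min = 1:42 PM.
The layover ends at 1:42 PM − 15 min = 1:27 PM.
So customs starts at 1:27 PM.
From 1:27 PM to 6:37 PM is 310 minutes.

310 minutes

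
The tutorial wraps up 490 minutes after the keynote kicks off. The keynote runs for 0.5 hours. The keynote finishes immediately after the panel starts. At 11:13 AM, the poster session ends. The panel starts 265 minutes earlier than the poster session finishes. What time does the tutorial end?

The panel starts at 11:13 AM − 265 min = 6:48 AM.
So the keynote ends at 6:48 AM.
The keynote starts at 6:48 AM − 30 min = 6:18 AM.
The tutorial ends at 6:18 AM + 490 min = 2:28 PM.

2:28 PM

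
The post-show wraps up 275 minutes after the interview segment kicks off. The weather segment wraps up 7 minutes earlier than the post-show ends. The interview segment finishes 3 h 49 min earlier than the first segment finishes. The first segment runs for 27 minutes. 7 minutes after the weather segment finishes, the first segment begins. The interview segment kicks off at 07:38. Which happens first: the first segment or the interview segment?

the interview segment

The post-show ends at 07:38 + 275 min = 12:13.
The weather segment ends at 12:13 − 7 min = 12:06.
The first segment starts at 12:06 + 7 min = 12:13.
The first segment starts at 12:13 and the interview segment starts at 07:38, so the interview segment is first.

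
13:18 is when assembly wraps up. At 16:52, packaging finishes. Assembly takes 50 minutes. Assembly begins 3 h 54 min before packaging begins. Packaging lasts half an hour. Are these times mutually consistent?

Packaging starts at 16:52 − 30 min = 16:22.
Assembly starts at 16:22 − 234 min = 12:28.
Assembly ends at 12:28 + 50 min = 13:18.
That matches the stated 13:18, so the schedule is consistent.

Yes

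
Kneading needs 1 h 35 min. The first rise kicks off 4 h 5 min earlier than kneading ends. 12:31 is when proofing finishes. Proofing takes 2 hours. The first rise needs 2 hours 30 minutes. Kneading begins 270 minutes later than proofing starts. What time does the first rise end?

Proofing starts at 12:31 − 120 min = 10:31.
Kneading starts at 10:31 + 270 min = 15:01.
Kneading ends at 15:01 + 95 min = 16:36.
The first rise starts at 16:36 − 245 min = 12:31.
The first rise ends at 12:31 + 150 min = 15:01.

15:01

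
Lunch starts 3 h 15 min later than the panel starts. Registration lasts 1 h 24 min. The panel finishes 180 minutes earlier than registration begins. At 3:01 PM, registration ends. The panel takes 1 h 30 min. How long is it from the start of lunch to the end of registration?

159 minutes

Registration starts at 3:01 PM − 84 min = 1:37 PM.
The panel ends at 1:37 PM − 180 min = 10:37 AM.
The panel starts at 10:37 AM − 90 min = 9:07 AM.
Lunch starts at 9:07 AM + 195 min = 12:22 PM.
From 12:22 PM to 3:01 PM is 159 minutes.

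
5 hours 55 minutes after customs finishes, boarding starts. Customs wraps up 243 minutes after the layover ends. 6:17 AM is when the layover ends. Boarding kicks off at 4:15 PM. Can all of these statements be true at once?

Yes

Customs ends at 6:17 AM + 243 min = 10:20 AM.
Boarding starts at 10:20 AM + 355 min = 4:15 PM.
That matches the stated 4:15 PM, so the schedule is consistent.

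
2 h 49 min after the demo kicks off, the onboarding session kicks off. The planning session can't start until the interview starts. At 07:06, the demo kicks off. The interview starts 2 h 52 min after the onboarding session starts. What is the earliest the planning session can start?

12:47

The onboarding session starts at 07:06 + 169 min = 09:55.
The interview starts at 09:55 + 172 min = 12:47.
The planning session is bounded by the interview, so the earliest it can start is 12:47.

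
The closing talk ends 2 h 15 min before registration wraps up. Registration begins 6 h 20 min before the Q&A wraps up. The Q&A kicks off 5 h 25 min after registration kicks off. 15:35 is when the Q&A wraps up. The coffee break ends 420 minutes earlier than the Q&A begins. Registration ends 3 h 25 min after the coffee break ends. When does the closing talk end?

08:50

Registration starts at 15:35 − 380 min = 09:15.
The Q&A starts at 09:15 + 325 min = 14:40.
The coffee break ends at 14:40 − 420 min = 07:40.
Registration ends at 07:40 + 205 min = 11:05.
The closing talk ends at 11:05 − 135 min = 08:50.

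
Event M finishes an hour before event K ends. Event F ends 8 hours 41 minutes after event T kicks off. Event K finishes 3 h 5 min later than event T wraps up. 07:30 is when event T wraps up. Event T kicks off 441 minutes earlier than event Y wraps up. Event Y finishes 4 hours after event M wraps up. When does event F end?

14:55

Event K ends at 07:30 + 185 min = 10:35.
Event M ends at 10:35 − 60 min = 09:35.
Event Y ends at 09:35 + 240 min = 13:35.
Event T starts at 13:35 − 441 min = 06:14.
Event F ends at 06:14 + 521 min = 14:55.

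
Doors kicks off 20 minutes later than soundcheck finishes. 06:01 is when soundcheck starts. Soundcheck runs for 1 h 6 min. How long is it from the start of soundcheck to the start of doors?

1 h 26 min

Soundcheck ends at 06:01 + 66 min = 07:07.
Doors starts at 07:07 + 20 min = 07:27.
From 06:01 to 07:27 is 1 h 26 min.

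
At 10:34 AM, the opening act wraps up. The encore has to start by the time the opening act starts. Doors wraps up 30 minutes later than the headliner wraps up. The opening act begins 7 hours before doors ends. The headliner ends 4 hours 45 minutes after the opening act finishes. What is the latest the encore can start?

The headliner ends at 10:34 AM + 285 min = 3:19 PM.
Doors ends at 3:19 PM + 30 min = 3:49 PM.
The opening act starts at 3:49 PM − 420 min = 8:49 AM.
The encore is bounded by the opening act, so the latest it can start is 8:49 AM.

8:49 AM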